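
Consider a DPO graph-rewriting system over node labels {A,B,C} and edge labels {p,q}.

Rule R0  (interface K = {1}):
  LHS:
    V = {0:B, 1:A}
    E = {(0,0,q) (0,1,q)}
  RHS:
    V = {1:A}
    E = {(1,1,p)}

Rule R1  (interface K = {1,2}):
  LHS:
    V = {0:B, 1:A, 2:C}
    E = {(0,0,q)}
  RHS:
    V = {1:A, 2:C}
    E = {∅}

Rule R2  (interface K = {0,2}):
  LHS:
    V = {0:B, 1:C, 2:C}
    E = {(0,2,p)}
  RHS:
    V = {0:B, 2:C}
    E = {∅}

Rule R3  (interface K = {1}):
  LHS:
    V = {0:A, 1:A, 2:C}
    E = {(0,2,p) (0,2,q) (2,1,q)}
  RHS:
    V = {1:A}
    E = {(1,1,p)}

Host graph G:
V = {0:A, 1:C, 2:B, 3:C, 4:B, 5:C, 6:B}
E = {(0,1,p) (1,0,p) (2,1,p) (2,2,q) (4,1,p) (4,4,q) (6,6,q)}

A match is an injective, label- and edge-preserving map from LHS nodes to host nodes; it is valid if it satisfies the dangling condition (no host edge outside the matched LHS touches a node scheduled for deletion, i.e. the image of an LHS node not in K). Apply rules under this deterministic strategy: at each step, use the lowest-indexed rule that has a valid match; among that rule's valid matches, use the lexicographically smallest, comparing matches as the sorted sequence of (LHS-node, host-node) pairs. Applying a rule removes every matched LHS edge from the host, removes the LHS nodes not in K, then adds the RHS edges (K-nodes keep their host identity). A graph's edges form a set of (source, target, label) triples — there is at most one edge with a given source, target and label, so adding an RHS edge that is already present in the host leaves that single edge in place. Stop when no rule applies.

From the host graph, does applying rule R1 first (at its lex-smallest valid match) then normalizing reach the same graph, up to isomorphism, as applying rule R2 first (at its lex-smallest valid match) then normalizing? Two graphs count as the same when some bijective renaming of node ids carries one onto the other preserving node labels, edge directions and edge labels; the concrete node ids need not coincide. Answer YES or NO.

branch R1-first: apply at {0↦6, 1↦0, 2↦1} → |E|=6, then 4 more step(s) → NF |V|=2 |E|=2 V={0:A, 1:C} E=0-p->1 1-p->0
branch R2-first: apply at {0↦2, 1↦3, 2↦1} → |E|=6, then 4 more step(s) → NF |V|=2 |E|=2 V={0:A, 1:C} E=0-p->1 1-p->0
graphs isomorphic (equal up to label-preserving node renaming)

Answer: YES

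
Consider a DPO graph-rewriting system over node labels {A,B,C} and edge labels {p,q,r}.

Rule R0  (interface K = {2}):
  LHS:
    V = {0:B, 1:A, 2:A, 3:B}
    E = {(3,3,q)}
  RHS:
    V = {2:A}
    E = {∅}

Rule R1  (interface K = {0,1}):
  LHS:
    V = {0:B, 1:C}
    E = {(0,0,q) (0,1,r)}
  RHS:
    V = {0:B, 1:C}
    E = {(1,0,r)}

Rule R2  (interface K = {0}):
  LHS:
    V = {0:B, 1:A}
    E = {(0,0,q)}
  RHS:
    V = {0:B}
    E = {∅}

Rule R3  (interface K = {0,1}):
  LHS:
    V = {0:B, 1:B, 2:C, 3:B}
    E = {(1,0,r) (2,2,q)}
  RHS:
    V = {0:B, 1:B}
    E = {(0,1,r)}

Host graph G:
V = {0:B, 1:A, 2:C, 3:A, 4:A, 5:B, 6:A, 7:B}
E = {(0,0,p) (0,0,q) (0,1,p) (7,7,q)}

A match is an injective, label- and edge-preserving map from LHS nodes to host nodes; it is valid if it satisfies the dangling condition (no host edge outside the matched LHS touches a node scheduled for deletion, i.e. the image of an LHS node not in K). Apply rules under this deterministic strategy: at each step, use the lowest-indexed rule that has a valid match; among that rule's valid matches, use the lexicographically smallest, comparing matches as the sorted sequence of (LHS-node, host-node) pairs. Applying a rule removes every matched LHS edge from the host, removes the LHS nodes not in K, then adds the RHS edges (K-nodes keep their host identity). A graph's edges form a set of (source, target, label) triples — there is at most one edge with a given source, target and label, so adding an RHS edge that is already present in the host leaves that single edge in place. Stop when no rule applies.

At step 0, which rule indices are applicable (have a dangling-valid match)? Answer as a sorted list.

Answer: [R0,R2]

Steps:
R0: 9 valid matches — {0↦5, 1↦3, 2↦1, 3↦7}, {0↦5, 1↦3, 2↦4, 3↦7}, {0↦5, 1↦3, 2↦6, 3↦7} (+6 more)
R1: no valid match — LHS pattern not found
R2: 6 valid matches — {0↦0, 1↦3}, {0↦0, 1↦4}, {0↦0, 1↦6} (+3 more)
R3: no valid match — LHS pattern not found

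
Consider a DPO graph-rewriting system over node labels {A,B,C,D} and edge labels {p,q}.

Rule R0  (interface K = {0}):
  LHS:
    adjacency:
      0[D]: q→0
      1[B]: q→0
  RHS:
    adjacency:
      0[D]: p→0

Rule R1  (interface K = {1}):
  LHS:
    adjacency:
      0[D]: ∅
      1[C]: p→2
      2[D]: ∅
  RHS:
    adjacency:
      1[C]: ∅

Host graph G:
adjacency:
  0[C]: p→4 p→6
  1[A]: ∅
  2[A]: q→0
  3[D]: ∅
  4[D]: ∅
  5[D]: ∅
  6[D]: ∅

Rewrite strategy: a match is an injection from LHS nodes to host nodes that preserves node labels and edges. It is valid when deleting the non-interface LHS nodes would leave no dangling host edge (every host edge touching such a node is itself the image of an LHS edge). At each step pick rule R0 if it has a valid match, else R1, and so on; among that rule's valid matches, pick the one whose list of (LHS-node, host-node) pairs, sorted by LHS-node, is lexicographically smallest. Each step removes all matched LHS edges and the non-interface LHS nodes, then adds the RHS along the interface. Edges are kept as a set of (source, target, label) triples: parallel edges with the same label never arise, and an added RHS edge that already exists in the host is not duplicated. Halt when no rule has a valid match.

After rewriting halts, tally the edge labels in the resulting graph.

Answer: q:1

Steps:
[0] host  ⇒  7 nodes, 3 edges  {0-p->4 0-p->6 2-q->0}
[1] R1 @ {0↦3, 1↦0, 2↦4}  ⇒  5 nodes, 2 edges  {0-p->6 2-q->0}
[2] R1 @ {0↦5, 1↦0, 2↦6}  ⇒  3 nodes, 1 edges  {2-q->0}
halt: no rule applies after step 2
NF edges: [(2, 0, 'q')]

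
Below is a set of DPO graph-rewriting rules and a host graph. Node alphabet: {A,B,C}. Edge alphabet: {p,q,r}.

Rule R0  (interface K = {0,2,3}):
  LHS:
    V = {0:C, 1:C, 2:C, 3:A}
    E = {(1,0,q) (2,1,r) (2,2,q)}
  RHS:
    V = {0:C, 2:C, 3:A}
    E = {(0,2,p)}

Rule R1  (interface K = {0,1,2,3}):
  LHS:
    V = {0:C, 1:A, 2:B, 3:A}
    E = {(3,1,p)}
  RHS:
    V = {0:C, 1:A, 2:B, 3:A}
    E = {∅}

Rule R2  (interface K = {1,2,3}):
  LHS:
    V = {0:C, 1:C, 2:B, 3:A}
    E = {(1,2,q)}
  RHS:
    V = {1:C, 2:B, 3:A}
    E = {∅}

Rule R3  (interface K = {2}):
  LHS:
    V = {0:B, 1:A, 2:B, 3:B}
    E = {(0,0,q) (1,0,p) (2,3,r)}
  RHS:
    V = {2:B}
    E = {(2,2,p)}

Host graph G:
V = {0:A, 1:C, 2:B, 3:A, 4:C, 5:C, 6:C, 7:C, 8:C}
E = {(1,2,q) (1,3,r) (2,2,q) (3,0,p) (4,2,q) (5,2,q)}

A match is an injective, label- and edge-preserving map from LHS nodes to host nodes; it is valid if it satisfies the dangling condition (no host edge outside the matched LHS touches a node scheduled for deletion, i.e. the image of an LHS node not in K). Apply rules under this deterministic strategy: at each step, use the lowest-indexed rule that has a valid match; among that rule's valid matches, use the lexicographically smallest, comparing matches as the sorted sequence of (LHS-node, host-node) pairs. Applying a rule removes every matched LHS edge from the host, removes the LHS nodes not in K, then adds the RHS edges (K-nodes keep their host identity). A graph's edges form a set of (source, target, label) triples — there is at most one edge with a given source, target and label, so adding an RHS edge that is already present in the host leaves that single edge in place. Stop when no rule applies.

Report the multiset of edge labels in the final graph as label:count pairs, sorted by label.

initial: |V|=9 |E|=6  E = 1-q->2 1-r->3 2-q->2 3-p->0 4-q->2 5-q->2
step 1: apply R1 at {0↦1, 1↦0, 2↦2, 3↦3}  → |V|=9 |E|=5  E = 1-q->2 1-r->3 2-q->2 4-q->2 5-q->2
step 2: apply R2 at {0↦6, 1↦1, 2↦2, 3↦0}  → |V|=8 |E|=4  E = 1-r->3 2-q->2 4-q->2 5-q->2
step 3: apply R2 at {0↦7, 1↦4, 2↦2, 3↦0}  → |V|=7 |E|=3  E = 1-r->3 2-q->2 5-q->2
step 4: apply R2 at {0↦4, 1↦5, 2↦2, 3↦0}  → |V|=6 |E|=2  E = 1-r->3 2-q->2
final graph: no rule applies after step 4
NF edges: [(1, 3, 'r'), (2, 2, 'q')]

Answer: q:1 r:1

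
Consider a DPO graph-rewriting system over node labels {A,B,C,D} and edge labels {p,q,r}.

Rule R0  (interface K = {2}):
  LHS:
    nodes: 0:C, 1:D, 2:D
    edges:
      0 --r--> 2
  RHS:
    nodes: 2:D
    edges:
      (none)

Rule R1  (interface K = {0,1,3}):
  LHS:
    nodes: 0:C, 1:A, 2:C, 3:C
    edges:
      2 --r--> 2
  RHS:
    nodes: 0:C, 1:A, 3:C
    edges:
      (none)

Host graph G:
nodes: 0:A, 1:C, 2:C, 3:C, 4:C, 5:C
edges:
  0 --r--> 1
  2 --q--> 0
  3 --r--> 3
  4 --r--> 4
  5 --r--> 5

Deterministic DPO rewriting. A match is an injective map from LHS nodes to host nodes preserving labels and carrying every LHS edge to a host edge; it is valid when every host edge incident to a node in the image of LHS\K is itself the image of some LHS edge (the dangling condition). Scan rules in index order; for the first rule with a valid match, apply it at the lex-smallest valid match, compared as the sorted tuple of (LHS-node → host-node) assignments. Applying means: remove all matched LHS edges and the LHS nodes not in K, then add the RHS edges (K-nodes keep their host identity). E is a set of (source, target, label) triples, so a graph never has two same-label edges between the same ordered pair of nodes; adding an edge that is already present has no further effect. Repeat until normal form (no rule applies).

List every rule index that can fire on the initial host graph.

Answer: [R1]

Derivation:
R0: no valid match — LHS pattern not found
R1: 36 valid matches — {0↦1, 1↦0, 2↦3, 3↦2}, {0↦1, 1↦0, 2↦3, 3↦4}, {0↦1, 1↦0, 2↦3, 3↦5} (+33 more)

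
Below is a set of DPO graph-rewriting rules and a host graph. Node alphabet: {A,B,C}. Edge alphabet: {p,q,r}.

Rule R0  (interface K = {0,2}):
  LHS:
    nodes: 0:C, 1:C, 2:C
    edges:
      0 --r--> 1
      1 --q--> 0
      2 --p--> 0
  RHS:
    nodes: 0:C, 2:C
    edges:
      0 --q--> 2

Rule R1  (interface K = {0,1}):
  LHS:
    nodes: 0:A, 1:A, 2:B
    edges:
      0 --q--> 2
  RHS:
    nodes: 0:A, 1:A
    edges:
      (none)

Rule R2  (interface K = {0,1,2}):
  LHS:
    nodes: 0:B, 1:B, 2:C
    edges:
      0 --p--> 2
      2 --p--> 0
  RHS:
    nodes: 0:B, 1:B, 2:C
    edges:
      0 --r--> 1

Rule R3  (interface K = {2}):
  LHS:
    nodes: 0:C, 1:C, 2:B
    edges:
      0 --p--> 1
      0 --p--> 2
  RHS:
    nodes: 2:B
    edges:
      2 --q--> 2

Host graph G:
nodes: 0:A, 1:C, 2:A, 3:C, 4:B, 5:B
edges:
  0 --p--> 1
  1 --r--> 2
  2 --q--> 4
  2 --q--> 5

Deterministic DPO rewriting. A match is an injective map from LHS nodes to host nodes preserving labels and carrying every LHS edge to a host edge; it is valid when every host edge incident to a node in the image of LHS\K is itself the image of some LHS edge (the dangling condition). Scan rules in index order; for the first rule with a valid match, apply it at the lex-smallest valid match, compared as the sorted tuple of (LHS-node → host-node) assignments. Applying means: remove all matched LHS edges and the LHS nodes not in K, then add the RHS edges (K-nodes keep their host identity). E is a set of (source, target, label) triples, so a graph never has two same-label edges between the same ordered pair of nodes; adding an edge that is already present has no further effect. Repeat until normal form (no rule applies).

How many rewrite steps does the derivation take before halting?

Answer: 2

Derivation:
initial: |V|=6 |E|=4  E = 0-p->1 1-r->2 2-q->4 2-q->5
step 1: apply R1 at {0↦2, 1↦0, 2↦4}  → |V|=5 |E|=3  E = 0-p->1 1-r->2 2-q->5
step 2: apply R1 at {0↦2, 1↦0, 2↦5}  → |V|=4 |E|=2  E = 0-p->1 1-r->2
halt: no rule applies after step 2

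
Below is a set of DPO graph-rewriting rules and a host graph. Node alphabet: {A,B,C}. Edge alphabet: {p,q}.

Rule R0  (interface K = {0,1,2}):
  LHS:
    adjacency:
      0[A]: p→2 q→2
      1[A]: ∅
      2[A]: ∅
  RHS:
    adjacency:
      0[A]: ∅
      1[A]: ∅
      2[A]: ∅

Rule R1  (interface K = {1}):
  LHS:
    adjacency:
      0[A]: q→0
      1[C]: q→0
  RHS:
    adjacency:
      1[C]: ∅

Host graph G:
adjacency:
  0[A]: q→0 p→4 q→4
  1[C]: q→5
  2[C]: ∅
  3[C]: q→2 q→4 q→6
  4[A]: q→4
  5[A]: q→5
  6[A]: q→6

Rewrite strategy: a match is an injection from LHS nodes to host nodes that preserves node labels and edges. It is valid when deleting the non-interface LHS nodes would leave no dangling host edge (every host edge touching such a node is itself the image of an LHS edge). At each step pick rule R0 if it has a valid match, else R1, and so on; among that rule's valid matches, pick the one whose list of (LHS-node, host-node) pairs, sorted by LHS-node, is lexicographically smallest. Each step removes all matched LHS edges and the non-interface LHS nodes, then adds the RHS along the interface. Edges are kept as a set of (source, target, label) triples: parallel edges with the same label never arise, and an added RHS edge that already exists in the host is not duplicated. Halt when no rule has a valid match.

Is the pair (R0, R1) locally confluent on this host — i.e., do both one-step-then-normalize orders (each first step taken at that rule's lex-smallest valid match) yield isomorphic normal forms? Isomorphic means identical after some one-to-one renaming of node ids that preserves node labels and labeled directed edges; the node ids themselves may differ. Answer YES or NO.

Answer: YES

Derivation:
branch R0-first: apply at {0↦0, 1↦5, 2↦4} → |E|=8, then 3 more step(s) → NF |V|=4 |E|=2 V={0:A, 1:C, 2:C, 3:C} E=0-q->0 3-q->2
branch R1-first: apply at {0↦5, 1↦1} → |E|=8, then 3 more step(s) → NF |V|=4 |E|=2 V={0:A, 1:C, 2:C, 3:C} E=0-q->0 3-q->2
graphs isomorphic (equal up to label-preserving node renaming)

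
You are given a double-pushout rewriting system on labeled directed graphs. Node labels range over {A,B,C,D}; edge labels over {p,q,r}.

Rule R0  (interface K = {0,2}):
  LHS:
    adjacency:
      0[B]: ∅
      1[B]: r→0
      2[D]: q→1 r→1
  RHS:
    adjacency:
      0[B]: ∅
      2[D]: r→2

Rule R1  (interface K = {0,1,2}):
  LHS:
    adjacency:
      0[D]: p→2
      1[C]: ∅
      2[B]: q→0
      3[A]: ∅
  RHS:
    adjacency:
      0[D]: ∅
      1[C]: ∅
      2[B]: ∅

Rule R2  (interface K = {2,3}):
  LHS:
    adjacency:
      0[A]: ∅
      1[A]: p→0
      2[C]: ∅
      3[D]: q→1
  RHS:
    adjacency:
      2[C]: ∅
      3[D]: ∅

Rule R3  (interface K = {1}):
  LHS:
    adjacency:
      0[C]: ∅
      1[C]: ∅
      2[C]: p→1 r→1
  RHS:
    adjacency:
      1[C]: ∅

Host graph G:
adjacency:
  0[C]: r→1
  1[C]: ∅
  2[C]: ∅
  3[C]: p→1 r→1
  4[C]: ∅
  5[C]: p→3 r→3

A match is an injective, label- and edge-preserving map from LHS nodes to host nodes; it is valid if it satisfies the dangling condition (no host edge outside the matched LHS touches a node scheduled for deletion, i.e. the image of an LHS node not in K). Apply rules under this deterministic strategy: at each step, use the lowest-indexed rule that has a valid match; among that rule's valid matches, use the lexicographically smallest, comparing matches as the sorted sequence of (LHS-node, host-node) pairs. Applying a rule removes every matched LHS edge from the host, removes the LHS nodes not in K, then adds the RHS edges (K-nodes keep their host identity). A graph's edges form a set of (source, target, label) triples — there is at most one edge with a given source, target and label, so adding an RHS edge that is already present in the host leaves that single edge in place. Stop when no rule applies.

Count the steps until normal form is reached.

start.  V:6 E:5  edges: 0-r->1 3-p->1 3-r->1 5-p->3 5-r->3
1. fire R3 via {0↦2, 1↦3, 2↦5}  →  V:4 E:3  edges: 0-r->1 3-p->1 3-r->1
2. fire R3 via {0↦4, 1↦1, 2↦3}  →  V:2 E:1  edges: 0-r->1
halt: no rule applies after step 2

Answer: 2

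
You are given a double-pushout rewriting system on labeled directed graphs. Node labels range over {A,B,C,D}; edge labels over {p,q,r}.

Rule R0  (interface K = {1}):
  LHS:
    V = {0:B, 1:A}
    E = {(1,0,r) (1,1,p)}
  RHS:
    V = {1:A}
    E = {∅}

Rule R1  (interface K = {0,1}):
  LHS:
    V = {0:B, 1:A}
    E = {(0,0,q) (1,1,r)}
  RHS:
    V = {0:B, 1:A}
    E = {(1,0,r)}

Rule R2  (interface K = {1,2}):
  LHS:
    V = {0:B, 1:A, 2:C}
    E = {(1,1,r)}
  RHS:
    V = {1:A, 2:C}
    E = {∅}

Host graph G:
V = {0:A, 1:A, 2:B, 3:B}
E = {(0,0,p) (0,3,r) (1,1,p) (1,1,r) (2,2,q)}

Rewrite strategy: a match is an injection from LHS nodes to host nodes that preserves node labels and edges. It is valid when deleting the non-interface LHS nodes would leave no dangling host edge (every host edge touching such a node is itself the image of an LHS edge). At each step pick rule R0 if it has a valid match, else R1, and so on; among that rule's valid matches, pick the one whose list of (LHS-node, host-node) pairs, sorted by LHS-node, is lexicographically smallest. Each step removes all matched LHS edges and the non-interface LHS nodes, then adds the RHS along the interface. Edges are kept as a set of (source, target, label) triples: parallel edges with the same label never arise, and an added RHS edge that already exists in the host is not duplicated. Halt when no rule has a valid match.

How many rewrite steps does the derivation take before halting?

Answer: 3

Derivation:
[0] host  ⇒  4 nodes, 5 edges  {0-p->0 0-r->3 1-p->1 1-r->1 2-q->2}
[1] R0 @ {0↦3, 1↦0}  ⇒  3 nodes, 3 edges  {1-p->1 1-r->1 2-q->2}
[2] R1 @ {0↦2, 1↦1}  ⇒  3 nodes, 2 edges  {1-p->1 1-r->2}
[3] R0 @ {0↦2, 1↦1}  ⇒  2 nodes, 0 edges  {∅}
final graph: no rule applies after step 3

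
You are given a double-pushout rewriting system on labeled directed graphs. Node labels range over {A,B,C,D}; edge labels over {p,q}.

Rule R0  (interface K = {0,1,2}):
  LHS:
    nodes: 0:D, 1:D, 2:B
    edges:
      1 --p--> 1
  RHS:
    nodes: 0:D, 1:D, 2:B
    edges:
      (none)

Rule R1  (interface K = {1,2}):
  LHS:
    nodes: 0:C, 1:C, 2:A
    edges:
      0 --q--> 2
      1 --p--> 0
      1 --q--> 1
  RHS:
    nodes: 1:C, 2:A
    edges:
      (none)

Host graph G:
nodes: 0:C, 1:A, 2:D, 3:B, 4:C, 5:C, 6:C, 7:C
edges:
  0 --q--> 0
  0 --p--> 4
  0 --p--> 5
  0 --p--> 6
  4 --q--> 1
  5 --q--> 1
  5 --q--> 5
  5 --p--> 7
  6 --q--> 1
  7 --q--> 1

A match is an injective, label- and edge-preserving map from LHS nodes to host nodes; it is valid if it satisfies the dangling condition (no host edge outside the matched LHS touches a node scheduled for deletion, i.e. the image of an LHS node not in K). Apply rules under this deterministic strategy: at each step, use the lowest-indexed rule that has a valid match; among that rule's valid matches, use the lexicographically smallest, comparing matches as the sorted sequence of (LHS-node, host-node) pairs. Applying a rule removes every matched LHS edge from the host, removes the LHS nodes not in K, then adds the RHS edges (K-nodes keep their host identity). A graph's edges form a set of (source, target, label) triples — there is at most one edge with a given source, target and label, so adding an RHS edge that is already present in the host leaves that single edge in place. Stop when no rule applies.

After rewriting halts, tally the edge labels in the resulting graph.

[0] host  ⇒  8 nodes, 10 edges  {0-q->0 0-p->4 0-p->5 0-p->6 4-q->1 5-q->1 5-q->5 5-p->7 6-q->1 7-q->1}
[1] R1 @ {0↦4, 1↦0, 2↦1}  ⇒  7 nodes, 7 edges  {0-p->5 0-p->6 5-q->1 5-q->5 5-p->7 6-q->1 7-q->1}
[2] R1 @ {0↦7, 1↦5, 2↦1}  ⇒  6 nodes, 4 edges  {0-p->5 0-p->6 5-q->1 6-q->1}
halt: no rule applies after step 2
NF edges: [(0, 5, 'p'), (0, 6, 'p'), (5, 1, 'q'), (6, 1, 'q')]

Answer: p:2 q:2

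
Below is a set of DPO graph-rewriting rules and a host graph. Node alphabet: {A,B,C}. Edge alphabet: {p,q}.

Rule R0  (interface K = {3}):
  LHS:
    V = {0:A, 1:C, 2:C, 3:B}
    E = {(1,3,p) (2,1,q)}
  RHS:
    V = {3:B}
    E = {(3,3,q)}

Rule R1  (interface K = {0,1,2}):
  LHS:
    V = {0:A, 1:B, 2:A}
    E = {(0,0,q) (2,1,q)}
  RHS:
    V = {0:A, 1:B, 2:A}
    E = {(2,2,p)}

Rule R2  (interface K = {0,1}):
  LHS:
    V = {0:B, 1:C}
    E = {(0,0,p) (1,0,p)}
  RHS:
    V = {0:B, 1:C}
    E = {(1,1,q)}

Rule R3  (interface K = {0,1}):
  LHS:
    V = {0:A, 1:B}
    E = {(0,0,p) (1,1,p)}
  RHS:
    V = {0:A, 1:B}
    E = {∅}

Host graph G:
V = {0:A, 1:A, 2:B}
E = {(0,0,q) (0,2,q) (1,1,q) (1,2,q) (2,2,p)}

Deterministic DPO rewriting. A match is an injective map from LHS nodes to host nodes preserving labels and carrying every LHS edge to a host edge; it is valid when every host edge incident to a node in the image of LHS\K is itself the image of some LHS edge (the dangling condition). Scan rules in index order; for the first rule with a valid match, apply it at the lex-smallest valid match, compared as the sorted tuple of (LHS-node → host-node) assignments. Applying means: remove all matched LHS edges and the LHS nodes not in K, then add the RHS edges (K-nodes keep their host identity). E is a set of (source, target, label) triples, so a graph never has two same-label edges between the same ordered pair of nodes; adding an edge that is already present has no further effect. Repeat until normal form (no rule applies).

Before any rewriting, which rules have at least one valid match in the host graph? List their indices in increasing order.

Answer: [R1]

Rewrite trace:
R0: no valid match — LHS pattern not found
R1: 2 valid matches — {0↦0, 1↦2, 2↦1}, {0↦1, 1↦2, 2↦0}
R2: no valid match — LHS pattern not found
R3: no valid match — LHS pattern not found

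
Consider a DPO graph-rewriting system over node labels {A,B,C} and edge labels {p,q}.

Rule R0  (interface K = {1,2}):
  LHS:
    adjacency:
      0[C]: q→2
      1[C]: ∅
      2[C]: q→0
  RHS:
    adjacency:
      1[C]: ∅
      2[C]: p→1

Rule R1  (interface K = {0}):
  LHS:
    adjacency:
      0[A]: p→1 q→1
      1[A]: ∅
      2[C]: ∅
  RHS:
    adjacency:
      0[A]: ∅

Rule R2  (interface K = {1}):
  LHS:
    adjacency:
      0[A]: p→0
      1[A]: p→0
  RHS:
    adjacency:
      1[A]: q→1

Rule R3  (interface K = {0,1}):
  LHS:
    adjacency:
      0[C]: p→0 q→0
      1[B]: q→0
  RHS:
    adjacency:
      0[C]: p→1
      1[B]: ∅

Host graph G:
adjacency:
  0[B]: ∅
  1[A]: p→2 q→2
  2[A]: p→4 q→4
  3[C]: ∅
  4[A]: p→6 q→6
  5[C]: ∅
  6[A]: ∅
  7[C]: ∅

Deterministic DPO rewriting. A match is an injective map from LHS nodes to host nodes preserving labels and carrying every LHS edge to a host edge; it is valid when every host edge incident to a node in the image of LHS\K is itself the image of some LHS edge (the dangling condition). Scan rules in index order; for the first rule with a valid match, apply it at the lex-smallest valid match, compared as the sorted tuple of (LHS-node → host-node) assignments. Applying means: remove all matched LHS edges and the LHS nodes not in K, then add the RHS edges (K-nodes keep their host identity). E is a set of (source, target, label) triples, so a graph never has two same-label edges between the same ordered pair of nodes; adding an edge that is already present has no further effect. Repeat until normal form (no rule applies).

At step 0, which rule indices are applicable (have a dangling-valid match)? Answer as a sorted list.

R0: no valid match — LHS pattern not found
R1: 3 valid matches — {0↦4, 1↦6, 2↦3}, {0↦4, 1↦6, 2↦5}, {0↦4, 1↦6, 2↦7}
R2: no valid match — LHS pattern not found
R3: no valid match — LHS pattern not found

Answer: [R1]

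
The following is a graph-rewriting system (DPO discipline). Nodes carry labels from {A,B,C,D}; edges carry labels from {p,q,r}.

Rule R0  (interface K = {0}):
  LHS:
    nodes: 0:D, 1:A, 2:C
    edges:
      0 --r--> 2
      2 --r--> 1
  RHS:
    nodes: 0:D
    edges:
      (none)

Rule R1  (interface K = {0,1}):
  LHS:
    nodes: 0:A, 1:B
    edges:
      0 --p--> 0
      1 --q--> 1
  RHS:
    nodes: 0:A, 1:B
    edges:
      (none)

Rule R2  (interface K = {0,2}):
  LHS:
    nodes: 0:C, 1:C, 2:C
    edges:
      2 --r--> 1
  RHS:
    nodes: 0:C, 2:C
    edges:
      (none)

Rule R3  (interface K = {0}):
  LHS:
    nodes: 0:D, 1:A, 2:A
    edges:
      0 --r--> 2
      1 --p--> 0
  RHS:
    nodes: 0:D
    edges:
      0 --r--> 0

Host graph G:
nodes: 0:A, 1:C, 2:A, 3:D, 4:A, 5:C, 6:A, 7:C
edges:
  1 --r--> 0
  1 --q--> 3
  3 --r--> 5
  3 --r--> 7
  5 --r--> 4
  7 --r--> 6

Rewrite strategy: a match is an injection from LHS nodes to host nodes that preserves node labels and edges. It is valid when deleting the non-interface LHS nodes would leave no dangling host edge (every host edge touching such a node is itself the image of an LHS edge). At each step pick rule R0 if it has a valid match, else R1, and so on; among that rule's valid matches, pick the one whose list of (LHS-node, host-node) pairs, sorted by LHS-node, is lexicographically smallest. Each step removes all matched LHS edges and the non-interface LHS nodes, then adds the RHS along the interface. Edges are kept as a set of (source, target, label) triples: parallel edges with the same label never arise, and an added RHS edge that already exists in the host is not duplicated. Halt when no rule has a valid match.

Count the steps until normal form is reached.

Answer: 2

Rewrite trace:
[0] host  ⇒  8 nodes, 6 edges  {1-r->0 1-q->3 3-r->5 3-r->7 5-r->4 7-r->6}
[1] R0 @ {0↦3, 1↦4, 2↦5}  ⇒  6 nodes, 4 edges  {1-r->0 1-q->3 3-r->7 7-r->6}
[2] R0 @ {0↦3, 1↦6, 2↦7}  ⇒  4 nodes, 2 edges  {1-r->0 1-q->3}
normal form: no rule applies after step 2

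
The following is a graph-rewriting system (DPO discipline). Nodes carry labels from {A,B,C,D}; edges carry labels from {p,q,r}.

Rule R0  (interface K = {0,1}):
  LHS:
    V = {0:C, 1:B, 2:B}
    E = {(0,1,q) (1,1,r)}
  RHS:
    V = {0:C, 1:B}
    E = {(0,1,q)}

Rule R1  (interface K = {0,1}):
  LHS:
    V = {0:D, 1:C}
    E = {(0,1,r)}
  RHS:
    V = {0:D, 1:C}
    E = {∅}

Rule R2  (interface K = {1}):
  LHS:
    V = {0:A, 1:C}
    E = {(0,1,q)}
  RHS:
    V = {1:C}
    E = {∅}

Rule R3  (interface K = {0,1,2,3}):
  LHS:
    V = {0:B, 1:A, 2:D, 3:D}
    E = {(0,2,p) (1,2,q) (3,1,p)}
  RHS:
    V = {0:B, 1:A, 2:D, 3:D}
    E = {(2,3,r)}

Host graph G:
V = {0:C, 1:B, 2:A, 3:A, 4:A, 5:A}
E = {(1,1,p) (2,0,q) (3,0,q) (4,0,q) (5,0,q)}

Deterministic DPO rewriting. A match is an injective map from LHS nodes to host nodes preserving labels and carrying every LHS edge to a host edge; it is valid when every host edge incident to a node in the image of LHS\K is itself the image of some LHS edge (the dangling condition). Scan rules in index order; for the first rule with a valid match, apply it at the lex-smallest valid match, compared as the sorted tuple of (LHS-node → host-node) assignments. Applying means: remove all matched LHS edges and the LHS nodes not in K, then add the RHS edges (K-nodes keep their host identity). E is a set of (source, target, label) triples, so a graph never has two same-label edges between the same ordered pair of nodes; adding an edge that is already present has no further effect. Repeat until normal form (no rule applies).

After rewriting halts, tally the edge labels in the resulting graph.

start.  V:6 E:5  edges: 1-p->1 2-q->0 3-q->0 4-q->0 5-q->0
1. fire R2 via {0↦2, 1↦0}  →  V:5 E:4  edges: 1-p->1 3-q->0 4-q->0 5-q->0
2. fire R2 via {0↦3, 1↦0}  →  V:4 E:3  edges: 1-p->1 4-q->0 5-q->0
3. fire R2 via {0↦4, 1↦0}  →  V:3 E:2  edges: 1-p->1 5-q->0
4. fire R2 via {0↦5, 1↦0}  →  V:2 E:1  edges: 1-p->1
halt: no rule applies after step 4
NF edges: [(1, 1, 'p')]

Answer: p:1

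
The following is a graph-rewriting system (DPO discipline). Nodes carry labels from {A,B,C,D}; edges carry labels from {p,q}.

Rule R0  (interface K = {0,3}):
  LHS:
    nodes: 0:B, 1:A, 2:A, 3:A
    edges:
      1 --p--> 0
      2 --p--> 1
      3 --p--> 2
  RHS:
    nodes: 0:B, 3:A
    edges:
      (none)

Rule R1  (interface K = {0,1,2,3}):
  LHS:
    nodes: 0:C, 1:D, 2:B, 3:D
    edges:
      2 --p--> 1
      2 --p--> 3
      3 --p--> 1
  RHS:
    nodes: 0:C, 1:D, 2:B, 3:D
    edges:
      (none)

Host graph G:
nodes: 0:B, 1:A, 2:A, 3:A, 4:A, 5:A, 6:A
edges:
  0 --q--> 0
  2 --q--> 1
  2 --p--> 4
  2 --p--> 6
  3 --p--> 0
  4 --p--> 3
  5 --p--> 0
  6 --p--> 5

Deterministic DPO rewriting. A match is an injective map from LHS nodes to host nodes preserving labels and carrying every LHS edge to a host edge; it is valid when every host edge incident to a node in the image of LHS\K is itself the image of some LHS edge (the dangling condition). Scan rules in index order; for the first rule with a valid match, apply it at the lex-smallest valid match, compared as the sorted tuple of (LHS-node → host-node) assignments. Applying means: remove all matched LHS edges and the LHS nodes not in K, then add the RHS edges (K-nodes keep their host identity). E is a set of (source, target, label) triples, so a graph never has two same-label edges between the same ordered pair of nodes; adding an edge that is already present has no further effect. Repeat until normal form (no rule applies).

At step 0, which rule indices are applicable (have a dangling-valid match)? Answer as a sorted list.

R0: 2 valid matches — {0↦0, 1↦3, 2↦4, 3↦2}, {0↦0, 1↦5, 2↦6, 3↦2}
R1: no valid match — LHS pattern not found

Answer: [R0]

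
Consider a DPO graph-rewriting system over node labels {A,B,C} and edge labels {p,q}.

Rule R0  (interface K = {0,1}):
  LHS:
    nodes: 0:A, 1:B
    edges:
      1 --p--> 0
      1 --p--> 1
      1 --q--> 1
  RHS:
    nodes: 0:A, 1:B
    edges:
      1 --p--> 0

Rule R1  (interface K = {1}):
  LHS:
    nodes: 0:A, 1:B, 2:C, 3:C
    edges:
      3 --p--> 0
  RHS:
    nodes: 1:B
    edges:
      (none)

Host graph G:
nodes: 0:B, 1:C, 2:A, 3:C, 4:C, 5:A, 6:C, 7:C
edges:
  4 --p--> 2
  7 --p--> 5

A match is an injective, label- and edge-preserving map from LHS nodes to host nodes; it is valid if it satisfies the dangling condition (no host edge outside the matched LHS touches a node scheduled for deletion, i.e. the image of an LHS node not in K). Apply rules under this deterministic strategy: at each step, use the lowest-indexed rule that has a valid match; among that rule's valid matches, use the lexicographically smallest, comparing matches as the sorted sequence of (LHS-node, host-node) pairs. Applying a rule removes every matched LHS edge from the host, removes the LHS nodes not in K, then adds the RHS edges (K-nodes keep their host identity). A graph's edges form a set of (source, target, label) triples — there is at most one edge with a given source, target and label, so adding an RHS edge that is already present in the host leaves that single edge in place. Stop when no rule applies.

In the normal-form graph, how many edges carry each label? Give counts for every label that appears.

Answer: (no edges)

Rewrite trace:
start.  V:8 E:2  edges: 4-p->2 7-p->5
1. fire R1 via {0↦2, 1↦0, 2↦1, 3↦4}  →  V:5 E:1  edges: 7-p->5
2. fire R1 via {0↦5, 1↦0, 2↦3, 3↦7}  →  V:2 E:0  edges: ∅
normal form: no rule applies after step 2
NF edges: []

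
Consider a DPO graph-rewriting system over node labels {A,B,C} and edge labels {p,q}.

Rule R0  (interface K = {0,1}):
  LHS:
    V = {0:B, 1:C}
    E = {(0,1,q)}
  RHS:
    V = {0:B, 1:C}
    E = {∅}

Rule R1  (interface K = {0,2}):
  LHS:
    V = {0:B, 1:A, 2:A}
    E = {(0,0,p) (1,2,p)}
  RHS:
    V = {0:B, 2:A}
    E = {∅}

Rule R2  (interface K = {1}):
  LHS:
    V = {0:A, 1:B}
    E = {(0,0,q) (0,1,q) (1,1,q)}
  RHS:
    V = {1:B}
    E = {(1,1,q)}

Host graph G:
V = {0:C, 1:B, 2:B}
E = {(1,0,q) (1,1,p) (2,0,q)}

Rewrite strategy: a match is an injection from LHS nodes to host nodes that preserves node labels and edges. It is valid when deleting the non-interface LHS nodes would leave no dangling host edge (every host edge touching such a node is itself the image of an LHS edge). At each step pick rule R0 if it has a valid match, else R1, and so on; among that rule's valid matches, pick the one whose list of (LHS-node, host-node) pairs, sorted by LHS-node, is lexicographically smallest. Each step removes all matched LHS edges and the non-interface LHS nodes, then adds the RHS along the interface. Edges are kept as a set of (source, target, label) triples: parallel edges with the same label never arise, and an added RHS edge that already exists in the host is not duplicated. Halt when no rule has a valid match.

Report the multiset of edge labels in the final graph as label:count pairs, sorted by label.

initial: |V|=3 |E|=3  E = 1-q->0 1-p->1 2-q->0
step 1: apply R0 at {0↦1, 1↦0}  → |V|=3 |E|=2  E = 1-p->1 2-q->0
step 2: apply R0 at {0↦2, 1↦0}  → |V|=3 |E|=1  E = 1-p->1
normal form: no rule applies after step 2
NF edges: [(1, 1, 'p')]

Answer: p:1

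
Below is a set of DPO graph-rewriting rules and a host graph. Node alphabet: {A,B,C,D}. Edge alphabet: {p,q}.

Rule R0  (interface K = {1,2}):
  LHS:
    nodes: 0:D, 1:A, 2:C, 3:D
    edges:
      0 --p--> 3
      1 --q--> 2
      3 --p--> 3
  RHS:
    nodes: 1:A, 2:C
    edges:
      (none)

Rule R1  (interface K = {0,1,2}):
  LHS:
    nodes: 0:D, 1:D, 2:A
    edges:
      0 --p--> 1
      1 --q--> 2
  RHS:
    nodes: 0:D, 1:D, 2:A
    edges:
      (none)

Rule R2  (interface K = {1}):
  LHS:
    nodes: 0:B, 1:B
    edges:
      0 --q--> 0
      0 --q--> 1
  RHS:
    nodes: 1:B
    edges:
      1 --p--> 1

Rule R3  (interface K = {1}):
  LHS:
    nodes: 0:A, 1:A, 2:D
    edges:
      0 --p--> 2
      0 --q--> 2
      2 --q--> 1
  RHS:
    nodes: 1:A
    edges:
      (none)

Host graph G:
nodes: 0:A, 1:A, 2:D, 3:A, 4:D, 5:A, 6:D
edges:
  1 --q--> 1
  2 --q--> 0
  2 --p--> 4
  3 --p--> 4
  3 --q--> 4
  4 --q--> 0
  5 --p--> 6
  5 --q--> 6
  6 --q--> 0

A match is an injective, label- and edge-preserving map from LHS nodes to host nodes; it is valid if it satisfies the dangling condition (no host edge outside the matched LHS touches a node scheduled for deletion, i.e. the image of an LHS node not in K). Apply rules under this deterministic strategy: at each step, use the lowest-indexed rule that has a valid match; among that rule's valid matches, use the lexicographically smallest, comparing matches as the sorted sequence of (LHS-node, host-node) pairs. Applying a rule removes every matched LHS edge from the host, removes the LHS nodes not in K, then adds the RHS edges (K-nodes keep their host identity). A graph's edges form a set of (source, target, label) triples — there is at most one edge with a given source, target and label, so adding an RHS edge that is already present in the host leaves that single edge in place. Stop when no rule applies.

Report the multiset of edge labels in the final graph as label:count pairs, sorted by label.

Answer: p:1 q:3

Derivation:
[0] host  ⇒  7 nodes, 9 edges  {1-q->1 2-q->0 2-p->4 3-p->4 3-q->4 4-q->0 5-p->6 5-q->6 6-q->0}
[1] R1 @ {0↦2, 1↦4, 2↦0}  ⇒  7 nodes, 7 edges  {1-q->1 2-q->0 3-p->4 3-q->4 5-p->6 5-q->6 6-q->0}
[2] R3 @ {0↦5, 1↦0, 2↦6}  ⇒  5 nodes, 4 edges  {1-q->1 2-q->0 3-p->4 3-q->4}
final graph: no rule applies after step 2
NF edges: [(1, 1, 'q'), (2, 0, 'q'), (3, 4, 'p'), (3, 4, 'q')]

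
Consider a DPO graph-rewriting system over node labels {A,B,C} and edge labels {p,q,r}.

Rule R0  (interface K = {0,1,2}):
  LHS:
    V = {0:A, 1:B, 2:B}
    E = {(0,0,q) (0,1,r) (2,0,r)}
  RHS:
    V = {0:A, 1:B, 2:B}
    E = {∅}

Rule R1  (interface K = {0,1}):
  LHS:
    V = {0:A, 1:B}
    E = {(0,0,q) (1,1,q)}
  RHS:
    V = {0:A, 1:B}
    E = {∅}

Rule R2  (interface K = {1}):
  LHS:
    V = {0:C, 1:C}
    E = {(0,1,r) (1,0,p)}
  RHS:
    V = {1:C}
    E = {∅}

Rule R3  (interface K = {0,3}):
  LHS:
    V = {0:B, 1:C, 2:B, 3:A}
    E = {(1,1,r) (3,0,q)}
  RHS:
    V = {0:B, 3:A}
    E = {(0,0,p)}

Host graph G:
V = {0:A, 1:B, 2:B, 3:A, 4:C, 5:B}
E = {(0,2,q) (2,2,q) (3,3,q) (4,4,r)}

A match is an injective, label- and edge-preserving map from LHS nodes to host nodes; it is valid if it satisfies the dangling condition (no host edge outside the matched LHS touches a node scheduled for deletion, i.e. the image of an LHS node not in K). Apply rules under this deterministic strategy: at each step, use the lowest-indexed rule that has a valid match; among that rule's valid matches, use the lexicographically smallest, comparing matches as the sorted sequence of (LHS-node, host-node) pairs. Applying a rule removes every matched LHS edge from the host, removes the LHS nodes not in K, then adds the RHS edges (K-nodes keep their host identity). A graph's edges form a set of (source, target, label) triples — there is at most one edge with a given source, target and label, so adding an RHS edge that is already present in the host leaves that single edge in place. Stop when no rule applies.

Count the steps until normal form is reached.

Answer: 2

Rewrite trace:
[0] host  ⇒  6 nodes, 4 edges  {0-q->2 2-q->2 3-q->3 4-r->4}
[1] R1 @ {0↦3, 1↦2}  ⇒  6 nodes, 2 edges  {0-q->2 4-r->4}
[2] R3 @ {0↦2, 1↦4, 2↦1, 3↦0}  ⇒  4 nodes, 1 edges  {2-p->2}
final graph: no rule applies after step 2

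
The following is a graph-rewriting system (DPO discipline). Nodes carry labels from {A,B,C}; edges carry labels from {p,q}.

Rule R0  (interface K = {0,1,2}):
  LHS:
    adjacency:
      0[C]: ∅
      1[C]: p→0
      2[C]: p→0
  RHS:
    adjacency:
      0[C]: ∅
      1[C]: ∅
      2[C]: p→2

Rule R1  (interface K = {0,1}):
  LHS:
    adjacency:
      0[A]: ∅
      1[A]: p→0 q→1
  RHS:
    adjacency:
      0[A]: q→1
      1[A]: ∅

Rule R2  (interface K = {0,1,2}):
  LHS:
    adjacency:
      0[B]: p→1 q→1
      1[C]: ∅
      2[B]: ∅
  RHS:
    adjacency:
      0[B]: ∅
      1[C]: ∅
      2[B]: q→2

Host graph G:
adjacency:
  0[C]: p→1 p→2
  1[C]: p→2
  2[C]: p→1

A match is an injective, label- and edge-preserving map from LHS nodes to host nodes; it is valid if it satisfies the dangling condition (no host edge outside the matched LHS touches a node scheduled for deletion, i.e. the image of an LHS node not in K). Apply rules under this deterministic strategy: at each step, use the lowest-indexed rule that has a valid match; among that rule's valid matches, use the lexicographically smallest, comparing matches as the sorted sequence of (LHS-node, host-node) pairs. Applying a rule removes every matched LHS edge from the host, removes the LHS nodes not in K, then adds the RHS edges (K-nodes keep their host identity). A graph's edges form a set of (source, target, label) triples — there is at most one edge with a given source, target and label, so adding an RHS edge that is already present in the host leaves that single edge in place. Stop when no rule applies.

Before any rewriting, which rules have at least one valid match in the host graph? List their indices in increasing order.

R0: 4 valid matches — {0↦1, 1↦0, 2↦2}, {0↦1, 1↦2, 2↦0}, {0↦2, 1↦0, 2↦1} (+1 more)
R1: no valid match — LHS pattern not found
R2: no valid match — LHS pattern not found

Answer: [R0]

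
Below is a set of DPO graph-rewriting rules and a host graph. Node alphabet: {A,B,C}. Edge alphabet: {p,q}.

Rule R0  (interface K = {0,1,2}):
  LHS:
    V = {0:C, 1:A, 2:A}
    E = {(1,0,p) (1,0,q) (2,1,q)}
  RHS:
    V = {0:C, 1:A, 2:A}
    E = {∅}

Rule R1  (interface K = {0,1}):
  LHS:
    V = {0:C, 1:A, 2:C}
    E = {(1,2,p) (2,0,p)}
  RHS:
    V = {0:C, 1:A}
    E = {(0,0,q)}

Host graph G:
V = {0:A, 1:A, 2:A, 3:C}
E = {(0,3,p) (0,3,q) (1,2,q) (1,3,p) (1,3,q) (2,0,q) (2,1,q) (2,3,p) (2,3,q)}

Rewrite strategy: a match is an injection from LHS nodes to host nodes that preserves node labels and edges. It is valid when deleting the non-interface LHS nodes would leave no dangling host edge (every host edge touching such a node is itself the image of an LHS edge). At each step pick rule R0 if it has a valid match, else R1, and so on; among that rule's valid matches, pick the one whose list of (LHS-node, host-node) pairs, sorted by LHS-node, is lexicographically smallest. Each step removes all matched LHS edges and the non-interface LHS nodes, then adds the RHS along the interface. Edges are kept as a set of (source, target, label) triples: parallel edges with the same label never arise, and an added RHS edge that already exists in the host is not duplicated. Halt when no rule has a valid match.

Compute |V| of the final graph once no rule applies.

start.  V:4 E:9  edges: 0-p->3 0-q->3 1-q->2 1-p->3 1-q->3 2-q->0 2-q->1 2-p->3 2-q->3
1. fire R0 via {0↦3, 1↦0, 2↦2}  →  V:4 E:6  edges: 1-q->2 1-p->3 1-q->3 2-q->1 2-p->3 2-q->3
2. fire R0 via {0↦3, 1↦1, 2↦2}  →  V:4 E:3  edges: 1-q->2 2-p->3 2-q->3
3. fire R0 via {0↦3, 1↦2, 2↦1}  →  V:4 E:0  edges: ∅
final graph: no rule applies after step 3
NF nodes: {0:A, 1:A, 2:A, 3:C}

Answer: 4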